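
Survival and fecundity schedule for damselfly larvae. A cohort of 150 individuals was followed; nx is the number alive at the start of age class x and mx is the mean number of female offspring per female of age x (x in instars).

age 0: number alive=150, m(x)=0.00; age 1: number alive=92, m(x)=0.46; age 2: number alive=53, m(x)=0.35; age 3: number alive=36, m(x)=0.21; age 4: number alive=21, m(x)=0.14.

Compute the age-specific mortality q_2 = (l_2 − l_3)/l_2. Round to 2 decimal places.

0.32

lx = nx/n0 = nx/150: 1, 0.61333…, 0.35333…, 0.24, 0.14
q_2 = (l_2 − l_3) / l_2 = (0.353333… − 0.24) / 0.353333…
     = 0.113333… / 0.353333… = 0.320755… → 0.32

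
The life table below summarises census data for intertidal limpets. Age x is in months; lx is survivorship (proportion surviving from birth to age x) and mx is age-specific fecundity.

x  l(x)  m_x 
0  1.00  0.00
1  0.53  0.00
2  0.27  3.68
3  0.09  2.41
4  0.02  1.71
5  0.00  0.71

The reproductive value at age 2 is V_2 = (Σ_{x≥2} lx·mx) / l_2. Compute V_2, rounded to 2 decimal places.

4.61

lx·mx for x ≥ 2: 0.9936, 0.2169, 0.0342, 0 → sum = 1.2447
V_2 = 1.2447 / l_2 = 1.2447 / 0.27 = 4.61 → 4.61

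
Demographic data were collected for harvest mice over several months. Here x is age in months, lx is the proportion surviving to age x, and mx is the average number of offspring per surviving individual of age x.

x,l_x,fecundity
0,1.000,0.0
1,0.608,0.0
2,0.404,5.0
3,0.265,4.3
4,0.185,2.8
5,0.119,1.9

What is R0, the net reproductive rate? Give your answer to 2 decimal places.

3.90

lx·mx by age: 0, 0, 2.02, 1.1395, 0.518, 0.2261
R0 = Σ lx·mx = 3.9036 → 3.90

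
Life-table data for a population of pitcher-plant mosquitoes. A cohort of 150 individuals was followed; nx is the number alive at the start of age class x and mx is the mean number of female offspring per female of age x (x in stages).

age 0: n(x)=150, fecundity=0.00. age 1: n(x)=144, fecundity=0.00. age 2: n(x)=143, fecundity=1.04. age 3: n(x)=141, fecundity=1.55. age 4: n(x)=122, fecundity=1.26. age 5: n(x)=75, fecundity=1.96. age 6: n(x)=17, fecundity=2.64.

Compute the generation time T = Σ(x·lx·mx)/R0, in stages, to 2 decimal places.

lx = nx/n0 = nx/150: 1, 0.96, 0.95333…, 0.94, 0.81333…, 0.5, 0.11333…
lx·mx: 0, 0, 0.991467…, 1.457, 1.0248…, 0.98, 0.2992… → R0 = 4.752467…
x·lx·mx: 0, 0, 1.982933…, 4.371, 4.0992…, 4.9, 1.7952… → Σ = 17.148333…
T = 17.148333… / 4.752467… = 3.608302… → 3.61

3.61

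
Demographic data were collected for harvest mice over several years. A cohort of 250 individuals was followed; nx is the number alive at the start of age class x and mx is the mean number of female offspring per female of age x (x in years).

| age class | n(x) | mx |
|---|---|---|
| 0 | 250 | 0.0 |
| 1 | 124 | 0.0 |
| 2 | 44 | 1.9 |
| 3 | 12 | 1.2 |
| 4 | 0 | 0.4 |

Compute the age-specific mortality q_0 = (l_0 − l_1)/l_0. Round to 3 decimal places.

0.504

lx = nx/n0 = nx/250: 1, 0.496, 0.176, 0.048, 0
q_0 = (l_0 − l_1) / l_0 = (1 − 0.496) / 1
     = 0.504 / 1 = 0.504 → 0.504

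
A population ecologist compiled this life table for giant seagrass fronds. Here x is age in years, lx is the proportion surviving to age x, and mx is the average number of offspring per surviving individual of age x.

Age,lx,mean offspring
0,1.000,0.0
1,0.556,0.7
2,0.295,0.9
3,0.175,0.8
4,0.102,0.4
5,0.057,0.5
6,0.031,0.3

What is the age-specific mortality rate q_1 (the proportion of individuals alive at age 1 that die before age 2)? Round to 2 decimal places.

q_1 = (l_1 − l_2) / l_1 = (0.556 − 0.295) / 0.556
     = 0.261 / 0.556 = 0.469424… → 0.47

0.47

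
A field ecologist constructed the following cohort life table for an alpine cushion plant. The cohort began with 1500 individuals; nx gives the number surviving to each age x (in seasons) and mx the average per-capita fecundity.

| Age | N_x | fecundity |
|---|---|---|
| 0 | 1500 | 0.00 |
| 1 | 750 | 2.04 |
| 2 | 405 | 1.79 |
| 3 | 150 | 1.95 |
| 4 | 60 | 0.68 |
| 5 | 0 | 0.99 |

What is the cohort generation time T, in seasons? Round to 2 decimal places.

lx = nx/n0 = nx/1500: 1, 0.5, 0.27, 0.1, 0.04, 0
lx·mx: 0, 1.02, 0.4833, 0.195, 0.0272, 0 → R0 = 1.7255
x·lx·mx: 0, 1.02, 0.9666, 0.585, 0.1088, 0 → Σ = 2.6804
T = 2.6804 / 1.7255 = 1.553405… → 1.55

1.55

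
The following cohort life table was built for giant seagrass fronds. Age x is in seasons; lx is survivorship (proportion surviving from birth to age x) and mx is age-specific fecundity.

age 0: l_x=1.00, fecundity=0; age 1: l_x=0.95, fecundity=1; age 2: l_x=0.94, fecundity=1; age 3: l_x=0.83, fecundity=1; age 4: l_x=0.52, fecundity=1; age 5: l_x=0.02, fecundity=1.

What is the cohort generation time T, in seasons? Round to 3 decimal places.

2.301

lx·mx: 0, 0.95, 0.94, 0.83, 0.52, 0.02 → R0 = 3.26
x·lx·mx: 0, 0.95, 1.88, 2.49, 2.08, 0.1 → Σ = 7.5
T = 7.5 / 3.26 = 2.300613… → 2.301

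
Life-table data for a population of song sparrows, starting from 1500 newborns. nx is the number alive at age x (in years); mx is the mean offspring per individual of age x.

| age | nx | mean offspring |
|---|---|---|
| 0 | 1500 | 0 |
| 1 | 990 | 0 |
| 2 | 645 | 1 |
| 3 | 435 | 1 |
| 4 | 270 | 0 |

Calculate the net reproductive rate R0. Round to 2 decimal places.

lx = nx/n0 = nx/1500: 1, 0.66, 0.43, 0.29, 0.18
lx·mx by age: 0, 0, 0.43, 0.29, 0
R0 = Σ lx·mx = 0.72 → 0.72

0.72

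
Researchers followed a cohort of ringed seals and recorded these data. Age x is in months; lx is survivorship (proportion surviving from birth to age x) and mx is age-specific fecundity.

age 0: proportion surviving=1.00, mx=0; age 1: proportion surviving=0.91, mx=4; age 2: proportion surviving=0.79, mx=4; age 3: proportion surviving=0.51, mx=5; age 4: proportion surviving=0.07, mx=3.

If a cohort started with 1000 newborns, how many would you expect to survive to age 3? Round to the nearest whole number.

Expected survivors = N0 · l_3 = 1000 × 0.51 = 510 → 510

510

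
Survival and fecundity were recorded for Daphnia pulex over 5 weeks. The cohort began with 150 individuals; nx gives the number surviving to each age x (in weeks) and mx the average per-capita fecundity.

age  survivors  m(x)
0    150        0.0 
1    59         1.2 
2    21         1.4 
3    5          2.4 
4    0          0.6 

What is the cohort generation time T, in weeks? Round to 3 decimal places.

lx = nx/n0 = nx/150: 1, 0.39333…, 0.14, 0.03333…, 0
lx·mx: 0, 0.472…, 0.196, 0.08…, 0 → R0 = 0.748…
x·lx·mx: 0, 0.472…, 0.392, 0.24…, 0 → Σ = 1.104…
T = 1.104… / 0.748… = 1.475936… → 1.476

1.476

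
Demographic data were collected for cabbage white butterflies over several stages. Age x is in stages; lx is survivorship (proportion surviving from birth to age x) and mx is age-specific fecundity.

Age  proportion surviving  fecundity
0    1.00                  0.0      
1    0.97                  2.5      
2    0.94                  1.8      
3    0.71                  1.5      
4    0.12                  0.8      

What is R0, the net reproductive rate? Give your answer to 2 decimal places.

lx·mx by age: 0, 2.425, 1.692, 1.065, 0.096
R0 = Σ lx·mx = 5.278 → 5.28

5.28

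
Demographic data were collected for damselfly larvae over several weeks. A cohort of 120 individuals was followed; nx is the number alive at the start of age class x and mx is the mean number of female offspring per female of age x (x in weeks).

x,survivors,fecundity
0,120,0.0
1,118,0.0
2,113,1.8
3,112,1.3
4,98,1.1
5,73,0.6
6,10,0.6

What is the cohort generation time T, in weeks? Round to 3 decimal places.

lx = nx/n0 = nx/120: 1, 0.98333…, 0.94167…, 0.93333…, 0.81667…, 0.60833…, 0.08333…
lx·mx: 0, 0, 1.695…, 1.213333…, 0.898333…, 0.365…, 0.05… → R0 = 4.221667…
x·lx·mx: 0, 0, 3.39…, 3.64…, 3.593333…, 1.825…, 0.3… → Σ = 12.748333…
T = 12.748333… / 4.221667… = 3.019739… → 3.020

3.020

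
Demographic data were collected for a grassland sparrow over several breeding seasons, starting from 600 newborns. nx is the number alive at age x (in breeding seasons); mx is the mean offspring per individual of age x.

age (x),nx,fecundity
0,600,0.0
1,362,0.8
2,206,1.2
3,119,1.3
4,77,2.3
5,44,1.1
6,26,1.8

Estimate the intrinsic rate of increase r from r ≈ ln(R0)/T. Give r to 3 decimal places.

0.184

lx = nx/n0 = nx/600: 1, 0.60333…, 0.34333…, 0.19833…, 0.12833…, 0.07333…, 0.04333…
R0 = Σ lx·mx = 0 + 0.48267… + 0.412… + 0.25783… + 0.29517… + 0.08067… + 0.078… = 1.606333…
Σ x·lx·mx = 4.132167…; T = 4.132167…/1.606333… = 2.57242…
r ≈ ln(R0)/T = ln(1.606333…)/2.57242… = 0.18424… → 0.184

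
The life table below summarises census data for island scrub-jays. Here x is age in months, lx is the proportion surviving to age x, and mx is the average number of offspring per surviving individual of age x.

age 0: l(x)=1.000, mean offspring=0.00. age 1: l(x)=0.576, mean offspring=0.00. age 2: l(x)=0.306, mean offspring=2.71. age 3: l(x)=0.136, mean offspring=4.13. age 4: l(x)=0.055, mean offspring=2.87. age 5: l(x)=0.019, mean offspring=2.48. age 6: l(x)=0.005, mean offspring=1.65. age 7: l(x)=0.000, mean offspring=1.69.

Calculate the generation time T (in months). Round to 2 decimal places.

2.66

lx·mx: 0, 0, 0.82926, 0.56168, 0.15785, 0.04712, 0.00825, 0 → R0 = 1.60416
x·lx·mx: 0, 0, 1.65852, 1.68504, 0.6314, 0.2356, 0.0495, 0 → Σ = 4.26006
T = 4.26006 / 1.60416 = 2.655633… → 2.66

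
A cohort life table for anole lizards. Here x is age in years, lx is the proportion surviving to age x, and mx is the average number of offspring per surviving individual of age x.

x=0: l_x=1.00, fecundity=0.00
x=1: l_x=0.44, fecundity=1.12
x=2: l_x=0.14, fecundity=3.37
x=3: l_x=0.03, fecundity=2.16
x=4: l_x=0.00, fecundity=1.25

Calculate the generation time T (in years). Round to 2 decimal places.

lx·mx: 0, 0.4928, 0.4718, 0.0648, 0 → R0 = 1.0294
x·lx·mx: 0, 0.4928, 0.9436, 0.1944, 0 → Σ = 1.6308
T = 1.6308 / 1.0294 = 1.584224… → 1.58

1.58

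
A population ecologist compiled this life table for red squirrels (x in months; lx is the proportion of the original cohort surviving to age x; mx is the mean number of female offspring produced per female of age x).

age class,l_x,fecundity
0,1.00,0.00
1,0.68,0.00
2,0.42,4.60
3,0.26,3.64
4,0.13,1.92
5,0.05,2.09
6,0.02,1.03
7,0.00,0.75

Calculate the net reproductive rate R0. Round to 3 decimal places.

lx·mx by age: 0, 0, 1.932, 0.9464, 0.2496, 0.1045, 0.0206, 0
R0 = Σ lx·mx = 3.2531 → 3.253

3.253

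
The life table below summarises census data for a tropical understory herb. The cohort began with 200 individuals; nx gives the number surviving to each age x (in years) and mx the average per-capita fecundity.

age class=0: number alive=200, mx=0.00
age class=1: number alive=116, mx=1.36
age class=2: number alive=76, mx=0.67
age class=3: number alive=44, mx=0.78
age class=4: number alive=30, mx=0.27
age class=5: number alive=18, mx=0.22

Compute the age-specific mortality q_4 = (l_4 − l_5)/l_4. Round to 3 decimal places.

0.400

lx = nx/n0 = nx/200: 1, 0.58, 0.38, 0.22, 0.15, 0.09
q_4 = (l_4 − l_5) / l_4 = (0.15 − 0.09) / 0.15
     = 0.06 / 0.15 = 0.4 → 0.400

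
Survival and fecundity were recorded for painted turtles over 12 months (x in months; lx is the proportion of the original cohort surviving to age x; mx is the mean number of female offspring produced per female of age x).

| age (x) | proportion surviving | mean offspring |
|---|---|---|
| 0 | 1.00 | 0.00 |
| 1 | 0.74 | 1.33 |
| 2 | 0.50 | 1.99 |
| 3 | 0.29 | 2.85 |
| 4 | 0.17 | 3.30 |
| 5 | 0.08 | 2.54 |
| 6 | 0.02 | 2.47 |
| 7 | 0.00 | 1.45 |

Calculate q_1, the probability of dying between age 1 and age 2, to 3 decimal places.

q_1 = (l_1 − l_2) / l_1 = (0.74 − 0.5) / 0.74
     = 0.24 / 0.74 = 0.324324… → 0.324

0.324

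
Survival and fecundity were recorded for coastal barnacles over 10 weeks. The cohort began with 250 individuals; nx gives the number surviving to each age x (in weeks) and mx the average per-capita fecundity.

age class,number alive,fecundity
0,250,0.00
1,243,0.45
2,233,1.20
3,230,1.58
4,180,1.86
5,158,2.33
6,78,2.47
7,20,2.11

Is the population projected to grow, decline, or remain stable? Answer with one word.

lx = nx/n0 = nx/250: 1, 0.972, 0.932, 0.92, 0.72, 0.632, 0.312, 0.08
R0 = Σ lx·mx = 0 + 0.4374 + 1.1184 + 1.4536 + 1.3392 + 1.47256 + 0.77064 + 0.1688 = 6.7606
R0 > 1, so the population is growing.

growing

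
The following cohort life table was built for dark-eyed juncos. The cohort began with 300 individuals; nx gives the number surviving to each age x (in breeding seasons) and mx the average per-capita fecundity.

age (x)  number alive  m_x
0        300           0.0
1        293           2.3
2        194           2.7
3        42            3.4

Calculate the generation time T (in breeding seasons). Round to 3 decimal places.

lx = nx/n0 = nx/300: 1, 0.97667…, 0.64667…, 0.14
lx·mx: 0, 2.246333…, 1.746…, 0.476 → R0 = 4.468333…
x·lx·mx: 0, 2.246333…, 3.492…, 1.428 → Σ = 7.166333…
T = 7.166333… / 4.468333… = 1.603805… → 1.604

1.604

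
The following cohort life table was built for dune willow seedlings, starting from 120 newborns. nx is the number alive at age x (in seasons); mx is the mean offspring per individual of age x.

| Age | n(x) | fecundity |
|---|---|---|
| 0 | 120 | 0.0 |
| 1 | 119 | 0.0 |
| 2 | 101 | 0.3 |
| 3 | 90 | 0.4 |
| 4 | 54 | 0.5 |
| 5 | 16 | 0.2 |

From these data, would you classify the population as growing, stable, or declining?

lx = nx/n0 = nx/120: 1, 0.99167…, 0.84167…, 0.75, 0.45, 0.13333…
R0 = Σ lx·mx = 0 + 0 + 0.2525… + 0.3 + 0.225 + 0.026667… = 0.804167…
R0 < 1, so the population is declining.

declining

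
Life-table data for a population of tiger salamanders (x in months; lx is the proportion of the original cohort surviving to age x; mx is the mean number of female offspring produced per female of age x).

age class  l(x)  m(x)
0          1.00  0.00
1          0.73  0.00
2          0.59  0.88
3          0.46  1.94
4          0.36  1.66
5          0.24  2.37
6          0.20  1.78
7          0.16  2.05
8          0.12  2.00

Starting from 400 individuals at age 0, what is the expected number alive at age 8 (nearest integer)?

48

Expected survivors = N0 · l_8 = 400 × 0.12 = 48 → 48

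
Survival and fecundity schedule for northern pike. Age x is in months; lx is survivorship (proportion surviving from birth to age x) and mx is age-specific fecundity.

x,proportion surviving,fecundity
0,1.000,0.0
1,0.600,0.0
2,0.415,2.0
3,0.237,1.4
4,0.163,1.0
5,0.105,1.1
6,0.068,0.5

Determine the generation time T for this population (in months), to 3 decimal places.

2.773

lx·mx: 0, 0, 0.83, 0.3318, 0.163, 0.1155, 0.034 → R0 = 1.4743
x·lx·mx: 0, 0, 1.66, 0.9954, 0.652, 0.5775, 0.204 → Σ = 4.0889
T = 4.0889 / 1.4743 = 2.773452… → 2.773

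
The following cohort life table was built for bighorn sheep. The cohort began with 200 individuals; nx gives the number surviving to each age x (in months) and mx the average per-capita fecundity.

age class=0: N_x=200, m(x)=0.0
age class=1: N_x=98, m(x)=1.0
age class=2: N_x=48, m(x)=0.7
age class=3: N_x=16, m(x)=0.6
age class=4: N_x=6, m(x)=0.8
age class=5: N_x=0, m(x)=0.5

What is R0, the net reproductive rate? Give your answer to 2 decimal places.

lx = nx/n0 = nx/200: 1, 0.49, 0.24, 0.08, 0.03, 0
lx·mx by age: 0, 0.49, 0.168, 0.048, 0.024, 0
R0 = Σ lx·mx = 0.73 → 0.73

0.73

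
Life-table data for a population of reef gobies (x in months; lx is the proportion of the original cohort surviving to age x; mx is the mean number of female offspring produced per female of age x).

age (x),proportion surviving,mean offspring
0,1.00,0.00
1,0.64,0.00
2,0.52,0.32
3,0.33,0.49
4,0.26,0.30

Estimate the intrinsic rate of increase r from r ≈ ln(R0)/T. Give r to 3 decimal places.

-0.324

R0 = Σ lx·mx = 0 + 0 + 0.1664 + 0.1617 + 0.078 = 0.4061
Σ x·lx·mx = 1.1299; T = 1.1299/0.4061 = 2.78232…
r ≈ ln(R0)/T = ln(0.4061)/2.78232… = -0.32389… → -0.324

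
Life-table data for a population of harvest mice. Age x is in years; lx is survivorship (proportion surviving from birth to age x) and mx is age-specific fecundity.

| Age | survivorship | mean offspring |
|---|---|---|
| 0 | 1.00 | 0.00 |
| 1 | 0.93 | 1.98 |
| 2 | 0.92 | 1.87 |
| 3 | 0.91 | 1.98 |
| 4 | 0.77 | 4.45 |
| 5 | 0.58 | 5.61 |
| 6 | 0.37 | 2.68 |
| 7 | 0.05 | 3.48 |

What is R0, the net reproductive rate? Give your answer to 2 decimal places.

lx·mx by age: 0, 1.8414, 1.7204, 1.8018, 3.4265, 3.2538, 0.9916, 0.174
R0 = Σ lx·mx = 13.2095 → 13.21

13.21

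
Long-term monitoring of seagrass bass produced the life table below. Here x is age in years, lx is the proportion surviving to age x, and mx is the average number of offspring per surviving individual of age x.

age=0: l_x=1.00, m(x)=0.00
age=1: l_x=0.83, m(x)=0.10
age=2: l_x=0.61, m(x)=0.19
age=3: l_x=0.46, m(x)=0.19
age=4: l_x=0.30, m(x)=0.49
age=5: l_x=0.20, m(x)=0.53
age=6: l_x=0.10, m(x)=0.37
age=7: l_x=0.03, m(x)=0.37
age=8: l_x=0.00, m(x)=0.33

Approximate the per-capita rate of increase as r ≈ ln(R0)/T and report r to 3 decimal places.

-0.157

R0 = Σ lx·mx = 0 + 0.083 + 0.1159 + 0.0874 + 0.147 + 0.106 + 0.037 + 0.0111 + 0 = 0.5874
Σ x·lx·mx = 1.9947; T = 1.9947/0.5874 = 3.39581…
r ≈ ln(R0)/T = ln(0.5874)/3.39581… = -0.15668… → -0.157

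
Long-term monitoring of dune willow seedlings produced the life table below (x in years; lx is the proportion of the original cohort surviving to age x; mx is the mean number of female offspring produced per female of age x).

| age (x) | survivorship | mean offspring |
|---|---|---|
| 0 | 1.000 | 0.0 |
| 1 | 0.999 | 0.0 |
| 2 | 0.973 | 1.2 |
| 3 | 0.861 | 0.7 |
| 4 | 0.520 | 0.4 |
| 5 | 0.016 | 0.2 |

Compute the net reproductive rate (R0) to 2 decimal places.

1.98

lx·mx by age: 0, 0, 1.1676, 0.6027, 0.208, 0.0032
R0 = Σ lx·mx = 1.9815 → 1.98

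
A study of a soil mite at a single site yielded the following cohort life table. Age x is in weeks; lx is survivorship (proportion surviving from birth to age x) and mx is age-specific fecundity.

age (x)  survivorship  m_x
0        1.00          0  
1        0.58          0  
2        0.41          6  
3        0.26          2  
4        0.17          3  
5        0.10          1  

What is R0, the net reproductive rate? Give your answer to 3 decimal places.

lx·mx by age: 0, 0, 2.46, 0.52, 0.51, 0.1
R0 = Σ lx·mx = 3.59 → 3.590

3.590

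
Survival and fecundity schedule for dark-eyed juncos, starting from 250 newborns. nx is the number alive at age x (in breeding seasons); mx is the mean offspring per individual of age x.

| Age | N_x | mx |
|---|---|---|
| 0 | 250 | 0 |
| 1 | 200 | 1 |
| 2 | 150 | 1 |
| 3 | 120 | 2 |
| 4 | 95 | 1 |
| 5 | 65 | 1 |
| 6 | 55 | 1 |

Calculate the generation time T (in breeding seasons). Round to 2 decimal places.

2.80

lx = nx/n0 = nx/250: 1, 0.8, 0.6, 0.48, 0.38, 0.26, 0.22
lx·mx: 0, 0.8, 0.6, 0.96, 0.38, 0.26, 0.22 → R0 = 3.22
x·lx·mx: 0, 0.8, 1.2, 2.88, 1.52, 1.3, 1.32 → Σ = 9.02
T = 9.02 / 3.22 = 2.801242… → 2.80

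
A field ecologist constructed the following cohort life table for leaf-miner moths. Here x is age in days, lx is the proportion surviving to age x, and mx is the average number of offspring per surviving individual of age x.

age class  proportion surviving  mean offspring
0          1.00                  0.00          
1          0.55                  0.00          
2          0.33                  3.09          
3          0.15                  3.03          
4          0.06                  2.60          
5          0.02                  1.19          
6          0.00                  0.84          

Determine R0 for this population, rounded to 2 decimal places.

1.65

lx·mx by age: 0, 0, 1.0197, 0.4545, 0.156, 0.0238, 0
R0 = Σ lx·mx = 1.654 → 1.65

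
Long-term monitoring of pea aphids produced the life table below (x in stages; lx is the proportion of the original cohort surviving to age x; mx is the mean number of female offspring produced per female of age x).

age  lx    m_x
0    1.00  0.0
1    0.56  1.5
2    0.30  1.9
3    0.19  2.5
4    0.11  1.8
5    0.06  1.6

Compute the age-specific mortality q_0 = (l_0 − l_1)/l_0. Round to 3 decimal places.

0.440

q_0 = (l_0 − l_1) / l_0 = (1 − 0.56) / 1
     = 0.44 / 1 = 0.44 → 0.440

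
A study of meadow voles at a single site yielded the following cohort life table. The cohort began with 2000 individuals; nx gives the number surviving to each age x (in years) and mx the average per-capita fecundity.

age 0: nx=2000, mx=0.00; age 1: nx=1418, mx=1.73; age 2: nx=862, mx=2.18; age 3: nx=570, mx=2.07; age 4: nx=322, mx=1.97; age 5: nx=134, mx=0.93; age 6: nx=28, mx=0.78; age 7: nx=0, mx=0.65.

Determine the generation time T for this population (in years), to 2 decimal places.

2.07

lx = nx/n0 = nx/2000: 1, 0.709, 0.431, 0.285, 0.161, 0.067, 0.014, 0
lx·mx: 0, 1.22657, 0.93958, 0.58995, 0.31717, 0.06231, 0.01092, 0 → R0 = 3.1465
x·lx·mx: 0, 1.22657, 1.87916, 1.76985, 1.26868, 0.31155, 0.06552, 0 → Σ = 6.52133
T = 6.52133 / 3.1465 = 2.072566… → 2.07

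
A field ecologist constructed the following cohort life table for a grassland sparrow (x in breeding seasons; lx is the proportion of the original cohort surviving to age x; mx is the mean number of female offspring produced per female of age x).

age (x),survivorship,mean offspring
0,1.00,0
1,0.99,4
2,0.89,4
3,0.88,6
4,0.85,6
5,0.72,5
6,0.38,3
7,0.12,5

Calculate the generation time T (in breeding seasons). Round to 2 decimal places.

3.29

lx·mx: 0, 3.96, 3.56, 5.28, 5.1, 3.6, 1.14, 0.6 → R0 = 23.24
x·lx·mx: 0, 3.96, 7.12, 15.84, 20.4, 18, 6.84, 4.2 → Σ = 76.36
T = 76.36 / 23.24 = 3.285714… → 3.29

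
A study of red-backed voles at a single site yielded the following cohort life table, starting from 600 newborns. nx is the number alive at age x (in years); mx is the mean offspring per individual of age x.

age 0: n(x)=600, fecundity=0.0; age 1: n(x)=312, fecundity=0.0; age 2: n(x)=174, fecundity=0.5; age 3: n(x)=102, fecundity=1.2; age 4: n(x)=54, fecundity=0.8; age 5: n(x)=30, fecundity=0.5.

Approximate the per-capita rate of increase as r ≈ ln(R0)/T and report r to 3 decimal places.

-0.274

lx = nx/n0 = nx/600: 1, 0.52, 0.29, 0.17, 0.09, 0.05
R0 = Σ lx·mx = 0 + 0 + 0.145 + 0.204 + 0.072 + 0.025 = 0.446
Σ x·lx·mx = 1.315; T = 1.315/0.446 = 2.94843…
r ≈ ln(R0)/T = ln(0.446)/2.94843… = -0.27385… → -0.274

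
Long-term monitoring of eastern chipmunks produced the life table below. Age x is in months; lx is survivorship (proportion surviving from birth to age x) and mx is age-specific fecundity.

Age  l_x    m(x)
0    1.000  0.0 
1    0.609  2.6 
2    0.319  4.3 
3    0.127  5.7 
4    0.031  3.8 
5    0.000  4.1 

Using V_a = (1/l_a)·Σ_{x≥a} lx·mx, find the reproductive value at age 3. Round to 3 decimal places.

6.628

lx·mx for x ≥ 3: 0.7239, 0.1178, 0 → sum = 0.8417
V_3 = 0.8417 / l_3 = 0.8417 / 0.127 = 6.627559… → 6.628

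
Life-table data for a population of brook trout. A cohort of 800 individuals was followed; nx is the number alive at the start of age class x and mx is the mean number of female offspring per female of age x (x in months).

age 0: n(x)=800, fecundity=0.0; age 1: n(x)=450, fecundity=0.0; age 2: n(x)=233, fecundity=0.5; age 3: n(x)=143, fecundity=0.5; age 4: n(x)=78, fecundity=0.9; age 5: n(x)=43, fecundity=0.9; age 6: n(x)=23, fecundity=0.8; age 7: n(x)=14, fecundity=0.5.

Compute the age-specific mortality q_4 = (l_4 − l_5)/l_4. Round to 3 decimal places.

0.449

lx = nx/n0 = nx/800: 1, 0.5625, 0.29125, 0.17875, 0.0975, 0.05375, 0.02875, 0.0175
q_4 = (l_4 − l_5) / l_4 = (0.0975 − 0.05375) / 0.0975
     = 0.04375 / 0.0975 = 0.448718… → 0.449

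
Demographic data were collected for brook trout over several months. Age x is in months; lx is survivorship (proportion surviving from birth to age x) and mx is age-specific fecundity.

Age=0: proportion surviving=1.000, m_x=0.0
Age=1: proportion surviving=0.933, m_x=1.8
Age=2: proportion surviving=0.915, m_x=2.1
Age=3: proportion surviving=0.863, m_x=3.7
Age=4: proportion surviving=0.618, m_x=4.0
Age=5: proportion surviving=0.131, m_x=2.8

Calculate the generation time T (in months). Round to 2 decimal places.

2.78

lx·mx: 0, 1.6794, 1.9215, 3.1931, 2.472, 0.3668 → R0 = 9.6328
x·lx·mx: 0, 1.6794, 3.843, 9.5793, 9.888, 1.834 → Σ = 26.8237
T = 26.8237 / 9.6328 = 2.784621… → 2.78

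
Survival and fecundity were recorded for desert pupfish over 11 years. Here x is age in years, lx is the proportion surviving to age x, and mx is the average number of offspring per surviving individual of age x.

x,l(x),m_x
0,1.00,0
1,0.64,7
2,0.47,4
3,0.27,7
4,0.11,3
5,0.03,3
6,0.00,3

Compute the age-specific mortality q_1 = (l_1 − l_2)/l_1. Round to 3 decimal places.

q_1 = (l_1 − l_2) / l_1 = (0.64 − 0.47) / 0.64
     = 0.17 / 0.64 = 0.265625 → 0.266

0.266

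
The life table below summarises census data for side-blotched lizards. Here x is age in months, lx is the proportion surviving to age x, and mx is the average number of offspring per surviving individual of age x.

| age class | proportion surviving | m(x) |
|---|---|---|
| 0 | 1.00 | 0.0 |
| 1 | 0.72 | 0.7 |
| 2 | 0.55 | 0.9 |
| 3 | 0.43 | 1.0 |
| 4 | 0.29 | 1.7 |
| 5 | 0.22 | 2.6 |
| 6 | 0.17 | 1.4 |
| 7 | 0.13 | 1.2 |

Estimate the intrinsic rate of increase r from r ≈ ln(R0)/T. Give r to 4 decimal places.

R0 = Σ lx·mx = 0 + 0.504 + 0.495 + 0.43 + 0.493 + 0.572 + 0.238 + 0.156 = 2.888
Σ x·lx·mx = 10.136; T = 10.136/2.888 = 3.5097…
r ≈ ln(R0)/T = ln(2.888)/3.5097… = 0.302181… → 0.3022

0.3022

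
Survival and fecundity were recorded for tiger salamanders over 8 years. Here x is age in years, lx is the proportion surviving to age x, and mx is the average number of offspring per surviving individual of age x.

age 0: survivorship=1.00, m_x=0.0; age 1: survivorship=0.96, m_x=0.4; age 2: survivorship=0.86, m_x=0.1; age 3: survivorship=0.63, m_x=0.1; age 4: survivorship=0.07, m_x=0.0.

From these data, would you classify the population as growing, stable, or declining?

declining

R0 = Σ lx·mx = 0 + 0.384 + 0.086 + 0.063 + 0 = 0.533
R0 < 1, so the population is declining.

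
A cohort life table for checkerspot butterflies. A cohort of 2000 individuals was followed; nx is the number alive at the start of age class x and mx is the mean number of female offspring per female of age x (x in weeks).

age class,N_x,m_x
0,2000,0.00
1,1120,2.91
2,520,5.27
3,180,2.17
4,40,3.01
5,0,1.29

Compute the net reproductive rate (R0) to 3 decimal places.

3.255

lx = nx/n0 = nx/2000: 1, 0.56, 0.26, 0.09, 0.02, 0
lx·mx by age: 0, 1.6296, 1.3702, 0.1953, 0.0602, 0
R0 = Σ lx·mx = 3.2553 → 3.255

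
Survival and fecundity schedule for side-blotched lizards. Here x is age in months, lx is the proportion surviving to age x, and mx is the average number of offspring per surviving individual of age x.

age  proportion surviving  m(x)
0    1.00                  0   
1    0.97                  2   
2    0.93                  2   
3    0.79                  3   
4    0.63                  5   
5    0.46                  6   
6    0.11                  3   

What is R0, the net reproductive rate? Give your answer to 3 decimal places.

lx·mx by age: 0, 1.94, 1.86, 2.37, 3.15, 2.76, 0.33
R0 = Σ lx·mx = 12.41 → 12.410

12.410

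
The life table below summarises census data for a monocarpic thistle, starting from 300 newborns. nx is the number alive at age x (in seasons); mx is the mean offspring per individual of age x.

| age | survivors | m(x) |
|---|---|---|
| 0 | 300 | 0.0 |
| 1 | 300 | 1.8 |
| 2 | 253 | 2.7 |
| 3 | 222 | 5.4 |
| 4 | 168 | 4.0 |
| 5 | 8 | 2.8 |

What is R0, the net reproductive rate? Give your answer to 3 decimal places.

lx = nx/n0 = nx/300: 1, 1, 0.84333…, 0.74, 0.56, 0.02667…
lx·mx by age: 0, 1.8, 2.277…, 3.996, 2.24, 0.074667…
R0 = Σ lx·mx = 10.387667… → 10.388

10.388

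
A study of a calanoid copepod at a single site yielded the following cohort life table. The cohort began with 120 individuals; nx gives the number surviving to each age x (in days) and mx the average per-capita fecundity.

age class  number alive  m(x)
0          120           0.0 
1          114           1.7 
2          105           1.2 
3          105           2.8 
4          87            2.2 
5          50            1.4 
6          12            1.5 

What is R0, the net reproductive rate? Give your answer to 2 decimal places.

lx = nx/n0 = nx/120: 1, 0.95, 0.875, 0.875, 0.725, 0.41667…, 0.1
lx·mx by age: 0, 1.615, 1.05, 2.45, 1.595, 0.583333…, 0.15
R0 = Σ lx·mx = 7.443333… → 7.44

7.44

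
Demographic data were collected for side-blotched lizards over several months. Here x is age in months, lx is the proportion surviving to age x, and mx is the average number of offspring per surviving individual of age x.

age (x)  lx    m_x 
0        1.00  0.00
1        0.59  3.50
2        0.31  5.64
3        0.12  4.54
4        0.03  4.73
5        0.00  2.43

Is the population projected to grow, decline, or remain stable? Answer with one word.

growing

R0 = Σ lx·mx = 0 + 2.065 + 1.7484 + 0.5448 + 0.1419 + 0 = 4.5001
R0 > 1, so the population is growing.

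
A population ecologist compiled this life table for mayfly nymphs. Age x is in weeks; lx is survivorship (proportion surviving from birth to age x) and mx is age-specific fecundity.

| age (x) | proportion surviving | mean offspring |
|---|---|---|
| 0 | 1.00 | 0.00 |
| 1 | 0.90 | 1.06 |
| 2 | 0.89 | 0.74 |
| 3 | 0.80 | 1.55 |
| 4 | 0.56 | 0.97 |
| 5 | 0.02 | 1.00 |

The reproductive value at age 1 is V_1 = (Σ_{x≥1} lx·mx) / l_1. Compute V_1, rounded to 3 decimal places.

3.795

lx·mx for x ≥ 1: 0.954, 0.6586, 1.24, 0.5432, 0.02 → sum = 3.4158
V_1 = 3.4158 / l_1 = 3.4158 / 0.9 = 3.795333… → 3.795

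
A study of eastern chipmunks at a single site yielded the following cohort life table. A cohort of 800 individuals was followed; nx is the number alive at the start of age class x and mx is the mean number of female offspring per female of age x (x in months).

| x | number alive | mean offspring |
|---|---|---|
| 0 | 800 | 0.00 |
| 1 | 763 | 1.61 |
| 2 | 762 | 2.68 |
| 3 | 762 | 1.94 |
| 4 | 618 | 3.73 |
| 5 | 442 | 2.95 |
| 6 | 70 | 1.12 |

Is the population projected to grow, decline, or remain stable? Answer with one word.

lx = nx/n0 = nx/800: 1, 0.95375, 0.9525, 0.9525, 0.7725, 0.5525, 0.0875
R0 = Σ lx·mx = 0 + 1.535538… + 2.5527 + 1.84785 + 2.881425 + 1.629875 + 0.098 = 10.545388…
R0 > 1, so the population is growing.

growing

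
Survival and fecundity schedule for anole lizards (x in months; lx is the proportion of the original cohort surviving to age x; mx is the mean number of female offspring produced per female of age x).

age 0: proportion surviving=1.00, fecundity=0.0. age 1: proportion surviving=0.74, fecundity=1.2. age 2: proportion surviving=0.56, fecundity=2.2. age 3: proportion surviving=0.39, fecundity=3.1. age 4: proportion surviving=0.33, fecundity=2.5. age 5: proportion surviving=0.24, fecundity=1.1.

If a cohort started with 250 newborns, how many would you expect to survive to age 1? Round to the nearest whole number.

Expected survivors = N0 · l_1 = 250 × 0.74 = 185 → 185

185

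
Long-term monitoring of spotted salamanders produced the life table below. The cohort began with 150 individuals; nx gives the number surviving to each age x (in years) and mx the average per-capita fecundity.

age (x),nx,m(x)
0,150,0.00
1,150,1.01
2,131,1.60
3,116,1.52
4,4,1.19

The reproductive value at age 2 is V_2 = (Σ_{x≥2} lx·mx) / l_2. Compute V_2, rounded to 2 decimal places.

lx = nx/n0 = nx/150: 1, 1, 0.87333…, 0.77333…, 0.02667…
lx·mx for x ≥ 2: 1.397333…, 1.175467…, 0.031733… → sum = 2.604533…
V_2 = 2.604533… / l_2 = 2.604533… / 0.873333… = 2.98229… → 2.98

2.98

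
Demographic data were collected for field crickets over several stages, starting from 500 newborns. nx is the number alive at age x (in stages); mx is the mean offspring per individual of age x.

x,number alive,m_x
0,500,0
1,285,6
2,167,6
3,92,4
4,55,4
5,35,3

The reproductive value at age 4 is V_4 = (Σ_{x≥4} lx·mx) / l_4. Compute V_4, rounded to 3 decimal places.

lx = nx/n0 = nx/500: 1, 0.57, 0.334, 0.184, 0.11, 0.07
lx·mx for x ≥ 4: 0.44, 0.21 → sum = 0.65
V_4 = 0.65 / l_4 = 0.65 / 0.11 = 5.909091… → 5.909

5.909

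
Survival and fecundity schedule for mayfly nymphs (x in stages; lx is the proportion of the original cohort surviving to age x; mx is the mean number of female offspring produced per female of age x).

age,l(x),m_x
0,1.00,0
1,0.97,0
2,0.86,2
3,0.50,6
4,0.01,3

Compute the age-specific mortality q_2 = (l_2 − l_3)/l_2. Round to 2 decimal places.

0.42

q_2 = (l_2 − l_3) / l_2 = (0.86 − 0.5) / 0.86
     = 0.36 / 0.86 = 0.418605… → 0.42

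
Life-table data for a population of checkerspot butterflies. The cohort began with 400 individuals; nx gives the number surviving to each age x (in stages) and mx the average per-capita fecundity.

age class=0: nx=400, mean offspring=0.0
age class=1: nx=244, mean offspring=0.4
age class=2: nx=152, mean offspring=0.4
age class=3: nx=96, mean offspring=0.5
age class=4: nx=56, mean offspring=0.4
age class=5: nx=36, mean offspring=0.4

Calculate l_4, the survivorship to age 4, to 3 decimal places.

l_4 = n_4/n_0 = 56/400 = 0.14 → 0.140

0.140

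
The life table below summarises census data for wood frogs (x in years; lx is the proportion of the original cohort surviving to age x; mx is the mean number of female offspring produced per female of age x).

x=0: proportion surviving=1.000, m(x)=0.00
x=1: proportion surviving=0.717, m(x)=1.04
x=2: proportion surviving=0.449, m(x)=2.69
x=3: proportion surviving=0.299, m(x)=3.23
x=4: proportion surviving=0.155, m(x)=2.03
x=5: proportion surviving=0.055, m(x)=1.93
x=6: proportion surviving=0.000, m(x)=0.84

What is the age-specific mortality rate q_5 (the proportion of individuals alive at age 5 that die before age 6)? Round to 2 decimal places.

q_5 = (l_5 − l_6) / l_5 = (0.055 − 0) / 0.055
     = 0.055 / 0.055 = 1 → 1.00

1.00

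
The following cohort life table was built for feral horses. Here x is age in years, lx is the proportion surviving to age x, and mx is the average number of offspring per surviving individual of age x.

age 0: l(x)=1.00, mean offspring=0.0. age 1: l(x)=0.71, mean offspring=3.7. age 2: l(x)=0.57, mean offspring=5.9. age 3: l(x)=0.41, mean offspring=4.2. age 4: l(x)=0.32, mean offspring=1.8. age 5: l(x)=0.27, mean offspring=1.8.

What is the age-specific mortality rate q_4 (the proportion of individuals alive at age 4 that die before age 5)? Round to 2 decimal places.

q_4 = (l_4 − l_5) / l_4 = (0.32 − 0.27) / 0.32
     = 0.05 / 0.32 = 0.15625 → 0.16

0.16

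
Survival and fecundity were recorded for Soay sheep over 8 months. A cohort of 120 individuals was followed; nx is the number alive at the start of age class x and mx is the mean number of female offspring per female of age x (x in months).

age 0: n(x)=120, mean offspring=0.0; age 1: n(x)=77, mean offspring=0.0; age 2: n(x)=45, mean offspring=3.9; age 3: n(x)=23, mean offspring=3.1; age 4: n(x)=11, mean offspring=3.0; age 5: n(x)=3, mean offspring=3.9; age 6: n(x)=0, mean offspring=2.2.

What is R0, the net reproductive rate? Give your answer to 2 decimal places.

2.43

lx = nx/n0 = nx/120: 1, 0.64167…, 0.375, 0.19167…, 0.09167…, 0.025, 0
lx·mx by age: 0, 0, 1.4625, 0.594167…, 0.275…, 0.0975, 0
R0 = Σ lx·mx = 2.429167… → 2.43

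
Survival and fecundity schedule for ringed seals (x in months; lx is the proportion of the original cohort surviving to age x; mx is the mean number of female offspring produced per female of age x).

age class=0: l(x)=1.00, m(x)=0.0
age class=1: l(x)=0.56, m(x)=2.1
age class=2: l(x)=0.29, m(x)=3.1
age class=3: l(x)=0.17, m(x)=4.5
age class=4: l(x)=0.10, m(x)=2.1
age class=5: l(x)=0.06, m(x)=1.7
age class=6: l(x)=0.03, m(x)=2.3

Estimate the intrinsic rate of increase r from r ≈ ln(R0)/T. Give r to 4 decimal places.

0.5357

R0 = Σ lx·mx = 0 + 1.176 + 0.899 + 0.765 + 0.21 + 0.102 + 0.069 = 3.221
Σ x·lx·mx = 7.033; T = 7.033/3.221 = 2.18348…
r ≈ ln(R0)/T = ln(3.221)/2.18348… = 0.5357… → 0.5357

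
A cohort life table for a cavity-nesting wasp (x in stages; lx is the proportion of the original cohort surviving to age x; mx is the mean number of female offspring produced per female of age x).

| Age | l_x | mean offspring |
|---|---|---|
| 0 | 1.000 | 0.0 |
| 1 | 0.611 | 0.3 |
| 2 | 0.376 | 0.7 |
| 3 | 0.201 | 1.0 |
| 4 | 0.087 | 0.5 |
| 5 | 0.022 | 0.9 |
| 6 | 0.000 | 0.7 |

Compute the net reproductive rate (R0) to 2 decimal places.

0.71

lx·mx by age: 0, 0.1833, 0.2632, 0.201, 0.0435, 0.0198, 0
R0 = Σ lx·mx = 0.7108 → 0.71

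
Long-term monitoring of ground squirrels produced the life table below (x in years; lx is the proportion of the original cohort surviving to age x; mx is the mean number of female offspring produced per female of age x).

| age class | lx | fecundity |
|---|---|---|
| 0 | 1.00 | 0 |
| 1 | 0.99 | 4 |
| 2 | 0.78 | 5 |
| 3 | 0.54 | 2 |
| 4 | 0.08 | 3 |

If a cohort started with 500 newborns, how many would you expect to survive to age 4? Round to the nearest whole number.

40

Expected survivors = N0 · l_4 = 500 × 0.08 = 40 → 40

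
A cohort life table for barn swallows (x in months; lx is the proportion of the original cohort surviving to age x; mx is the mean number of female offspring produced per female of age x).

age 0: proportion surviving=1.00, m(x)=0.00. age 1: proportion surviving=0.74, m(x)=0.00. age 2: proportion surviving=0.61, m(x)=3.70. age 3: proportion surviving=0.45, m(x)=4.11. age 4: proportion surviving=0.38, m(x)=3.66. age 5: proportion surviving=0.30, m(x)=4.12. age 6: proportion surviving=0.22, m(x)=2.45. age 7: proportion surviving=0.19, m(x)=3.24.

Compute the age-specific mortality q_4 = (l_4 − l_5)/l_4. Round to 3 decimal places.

0.211

q_4 = (l_4 − l_5) / l_4 = (0.38 − 0.3) / 0.38
     = 0.08 / 0.38 = 0.210526… → 0.211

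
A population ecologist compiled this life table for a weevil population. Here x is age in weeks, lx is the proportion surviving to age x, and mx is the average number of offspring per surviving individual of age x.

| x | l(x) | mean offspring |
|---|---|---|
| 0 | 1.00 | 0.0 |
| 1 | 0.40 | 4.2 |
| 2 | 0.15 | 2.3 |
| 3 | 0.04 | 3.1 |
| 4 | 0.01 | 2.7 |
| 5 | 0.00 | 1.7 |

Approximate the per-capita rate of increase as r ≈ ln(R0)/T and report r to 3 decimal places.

0.594

R0 = Σ lx·mx = 0 + 1.68 + 0.345 + 0.124 + 0.027 + 0 = 2.176
Σ x·lx·mx = 2.85; T = 2.85/2.176 = 1.30974…
r ≈ ln(R0)/T = ln(2.176)/1.30974… = 0.59362… → 0.594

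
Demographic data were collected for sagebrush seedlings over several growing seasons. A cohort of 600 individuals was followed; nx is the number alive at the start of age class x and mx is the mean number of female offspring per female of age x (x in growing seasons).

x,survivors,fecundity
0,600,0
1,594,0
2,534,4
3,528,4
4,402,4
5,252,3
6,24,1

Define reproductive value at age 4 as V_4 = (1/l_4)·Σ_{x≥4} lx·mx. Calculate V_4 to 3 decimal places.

lx = nx/n0 = nx/600: 1, 0.99, 0.89, 0.88, 0.67, 0.42, 0.04
lx·mx for x ≥ 4: 2.68, 1.26, 0.04 → sum = 3.98
V_4 = 3.98 / l_4 = 3.98 / 0.67 = 5.940299… → 5.940

5.940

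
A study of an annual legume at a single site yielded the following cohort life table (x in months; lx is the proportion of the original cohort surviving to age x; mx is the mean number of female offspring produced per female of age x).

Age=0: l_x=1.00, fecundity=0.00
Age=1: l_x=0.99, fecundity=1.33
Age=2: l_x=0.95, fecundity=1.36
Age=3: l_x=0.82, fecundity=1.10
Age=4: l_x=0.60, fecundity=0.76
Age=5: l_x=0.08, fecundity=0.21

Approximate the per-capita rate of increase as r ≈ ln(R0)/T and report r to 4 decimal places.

0.6466

R0 = Σ lx·mx = 0 + 1.3167 + 1.292 + 0.902 + 0.456 + 0.0168 = 3.9835
Σ x·lx·mx = 8.5147; T = 8.5147/3.9835 = 2.13749…
r ≈ ln(R0)/T = ln(3.9835)/2.13749… = 0.646627… → 0.6466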